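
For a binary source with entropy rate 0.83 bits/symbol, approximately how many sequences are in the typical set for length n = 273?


log2|A_typical| = nH = 273 * 0.83 = 226.59, so |A_typical| ~ 2^226.59 = 1.623e+68

1.623e+68


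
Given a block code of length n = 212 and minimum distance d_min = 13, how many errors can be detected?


Detection capability = d_min - 1 = 13 - 1 = 12

12 errors


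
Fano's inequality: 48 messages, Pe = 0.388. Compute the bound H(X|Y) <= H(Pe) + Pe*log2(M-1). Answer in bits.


H(Pe) = -Pe*log2(Pe) - (1-Pe)*log2(1-Pe) = -0.388*log2(0.388) - 0.612*log2(0.612) = 0.529958 + 0.433539 = 0.9635. Pe*log2(M-1) = 0.388*log2(47) = 2.155180. Bound = H(Pe) + Pe*log2(M-1) = 0.529958 + 0.433539 + 2.155180 = 3.1187

3.1187 bits


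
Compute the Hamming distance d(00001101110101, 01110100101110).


Count differing positions: . ^ ^ ^ ^ . . ^ . ^ ^ . ^ ^ = 9 differences

9


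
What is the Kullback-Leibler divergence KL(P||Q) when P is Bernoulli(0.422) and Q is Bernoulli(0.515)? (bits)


KL = p*log2(p/q) + (1-p)*log2((1-p)/(1-q)) = 0.422*log2(0.422/0.515) + 0.578*log2(0.578/0.485) = 0.025

0.025 bits


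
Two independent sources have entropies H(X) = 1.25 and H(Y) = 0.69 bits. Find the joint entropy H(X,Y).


For independent variables, H(X,Y) = H(X) + H(Y) = 1.25 + 0.69 = 1.94

1.94 bits


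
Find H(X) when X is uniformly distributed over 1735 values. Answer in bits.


H = log2(n) = log2(1735) = 10.7607

10.7607 bits


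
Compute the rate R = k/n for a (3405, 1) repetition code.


Rate = k/n = 1/3405

1/3405


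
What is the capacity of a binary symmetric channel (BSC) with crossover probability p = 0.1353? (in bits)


H(p) = -p*log2(p) - (1-p)*log2(1-p) = -0.1353*log2(0.1353) - 0.8647*log2(0.8647) = 0.390444 + 0.181352 = 0.5718. C = 1 - H(p) = 1 - 0.5718 = 0.4282

0.4282 bits


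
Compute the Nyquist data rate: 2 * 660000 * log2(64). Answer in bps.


Rate = 2 * B * log2(M) = 2 * 660000 * 6.0 = 7920000.0

7920000.0 bps


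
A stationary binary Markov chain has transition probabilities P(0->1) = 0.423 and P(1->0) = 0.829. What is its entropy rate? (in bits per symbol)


Stationary distribution: pi_0 = p10/(p01+p10) = 0.6621, pi_1 = 0.3379. Entropy rate H' = pi_0*H(p01) + pi_1*H(p10) = 0.6621*0.9828 + 0.3379*0.66 = 0.8738

0.8738 bits/symbol


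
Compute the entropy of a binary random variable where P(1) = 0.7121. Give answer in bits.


H = -p*log2(p) - (1-p)*log2(1-p). -0.7121*log2(0.7121) = 0.348821; -0.2879*log2(0.2879) = 0.517172. H = 0.348821 + 0.517172 = 0.866

0.866 bits


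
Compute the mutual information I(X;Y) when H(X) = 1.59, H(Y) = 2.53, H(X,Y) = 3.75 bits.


I(X;Y) = H(X) + H(Y) - H(X,Y) = 1.59 + 2.53 - 3.75 = 0.37

0.37 bits


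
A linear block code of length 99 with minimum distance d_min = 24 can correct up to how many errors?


Correction capability = floor((d-1)/2) = floor((24-1)/2) = 11

11 errors


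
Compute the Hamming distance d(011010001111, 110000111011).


Count differing positions: ^ . ^ . ^ . ^ ^ . ^ . . = 6 differences

6


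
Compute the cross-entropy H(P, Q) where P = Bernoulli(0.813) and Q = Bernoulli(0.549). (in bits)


H(P,Q) = -p*log2(q) - (1-p)*log2(1-q). -0.813*log2(0.549) = 0.703344; -0.187*log2(0.451) = 0.214826. H(P,Q) = 0.703344 + 0.214826 = 0.9182

0.9182 bits


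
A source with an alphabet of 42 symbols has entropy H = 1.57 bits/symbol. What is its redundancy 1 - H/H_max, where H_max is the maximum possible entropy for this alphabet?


H_max = log2(K) = log2(42) = 5.3923 bits/symbol. Redundancy = 1 - H/H_max = 1 - 1.57/5.3923 = 1 - 0.2912 = 0.7088

0.7088


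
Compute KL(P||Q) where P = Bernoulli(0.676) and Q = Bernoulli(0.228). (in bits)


KL = p*log2(p/q) + (1-p)*log2((1-p)/(1-q)) = 0.676*log2(0.676/0.228) + 0.324*log2(0.324/0.772) = 0.6541

0.6541 bits


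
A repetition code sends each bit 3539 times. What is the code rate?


Rate = k/n = 1/3539

1/3539


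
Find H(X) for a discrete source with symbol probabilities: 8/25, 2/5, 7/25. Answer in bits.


H = -sum(p_i * log2(p_i)). Terms: -(8/25)*log2(8/25) = 0.526034; -(2/5)*log2(2/5) = 0.528771; -(7/25)*log2(7/25) = 0.514220. H = 0.526034 + 0.528771 + 0.514220 = 1.569

1.569 bits


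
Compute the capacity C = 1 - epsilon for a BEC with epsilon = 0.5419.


C = 1 - epsilon = 1 - 0.5419 = 0.4581

0.4581 bits


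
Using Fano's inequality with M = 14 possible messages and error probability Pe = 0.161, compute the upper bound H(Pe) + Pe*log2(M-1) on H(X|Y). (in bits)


H(Pe) = -Pe*log2(Pe) - (1-Pe)*log2(1-Pe) = -0.161*log2(0.161) - 0.839*log2(0.839) = 0.424214 + 0.212483 = 0.6367. Pe*log2(M-1) = 0.161*log2(13) = 0.595771. Bound = H(Pe) + Pe*log2(M-1) = 0.424214 + 0.212483 + 0.595771 = 1.2325

1.2325 bits


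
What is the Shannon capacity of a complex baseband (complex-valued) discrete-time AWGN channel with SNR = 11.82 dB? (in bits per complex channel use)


SNR_linear = 10^(11.82/10) = 15.2055; C = log2(1 + SNR_linear) = log2(1 + 15.2055) = 4.0184

4.0184 bits/channel use


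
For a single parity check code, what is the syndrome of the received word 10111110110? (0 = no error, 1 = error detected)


Syndrome = XOR of all bits = 1 XOR 0 XOR 1 XOR 1 XOR 1 XOR 1 XOR 1 XOR 0 XOR 1 XOR 1 XOR 0 = 0

0


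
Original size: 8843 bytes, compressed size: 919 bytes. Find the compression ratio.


Ratio = original / compressed = 8843 / 919 = 9.6224

9.6224


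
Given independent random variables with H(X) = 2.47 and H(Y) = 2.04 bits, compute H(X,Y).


For independent variables, H(X,Y) = H(X) + H(Y) = 2.47 + 2.04 = 4.51

4.51 bits


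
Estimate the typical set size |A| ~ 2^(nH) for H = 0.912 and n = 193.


log2|A_typical| = nH = 193 * 0.912 = 176.016, so |A_typical| ~ 2^176.016 = 9.685e+52

9.685e+52


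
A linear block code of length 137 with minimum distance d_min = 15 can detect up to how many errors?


Detection capability = d_min - 1 = 15 - 1 = 14

14 errors


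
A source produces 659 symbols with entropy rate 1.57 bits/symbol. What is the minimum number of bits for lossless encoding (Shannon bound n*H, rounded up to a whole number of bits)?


Minimum bits >= n * H = 659 * 1.57 = 1034.63, rounded up to a whole number of bits = 1035

1035 bits


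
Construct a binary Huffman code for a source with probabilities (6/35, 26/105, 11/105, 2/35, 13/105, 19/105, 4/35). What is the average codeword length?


Huffman construction (repeatedly merge the two least-probable nodes; each merge adds 1 bit to every symbol beneath it): 2/35 + 11/105 = 17/105; 4/35 + 13/105 = 5/21; 17/105 + 6/35 = 1/3; 19/105 + 5/21 = 44/105; 26/105 + 1/3 = 61/105; 44/105 + 61/105 = 1. Resulting codeword lengths (in the order the probabilities were given): (3, 2, 4, 4, 3, 2, 3). L_avg = sum(p_i * l_i) = 6/35*3 + 26/105*2 + 11/105*4 + 2/35*4 + 13/105*3 + 19/105*2 + 4/35*3 = 41/15 = 2.7333

2.7333 bits


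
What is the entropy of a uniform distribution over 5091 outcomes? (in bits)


H = log2(n) = log2(5091) = 12.3137

12.3137 bits


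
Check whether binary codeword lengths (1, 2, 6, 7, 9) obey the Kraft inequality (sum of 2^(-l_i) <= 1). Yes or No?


Kraft sum = sum(2^(-l_i)) = 0.7754, need <= 1. Result: satisfied (a binary prefix-free code with these lengths exists)

Yes


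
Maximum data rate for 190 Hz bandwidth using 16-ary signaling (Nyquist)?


Rate = 2 * B * log2(M) = 2 * 190 * 4.0 = 1520.0

1520.0 bps


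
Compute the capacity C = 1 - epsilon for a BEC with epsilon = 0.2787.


C = 1 - epsilon = 1 - 0.2787 = 0.7213

0.7213 bits


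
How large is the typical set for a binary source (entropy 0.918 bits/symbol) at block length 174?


log2|A_typical| = nH = 174 * 0.918 = 159.732, so |A_typical| ~ 2^159.732 = 1.214e+48

1.214e+48


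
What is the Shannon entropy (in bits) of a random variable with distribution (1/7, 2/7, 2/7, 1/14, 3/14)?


H = -sum(p_i * log2(p_i)). Terms: -(1/7)*log2(1/7) = 0.401051; -(2/7)*log2(2/7) = 0.516387; -(2/7)*log2(2/7) = 0.516387; -(1/14)*log2(1/14) = 0.271954; -(3/14)*log2(3/14) = 0.476227. H = 0.401051 + 0.516387 + 0.516387 + 0.271954 + 0.476227 = 2.182

2.182 bits


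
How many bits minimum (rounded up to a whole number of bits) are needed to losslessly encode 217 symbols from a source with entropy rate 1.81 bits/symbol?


Minimum bits >= n * H = 217 * 1.81 = 392.77, rounded up to a whole number of bits = 393

393 bits


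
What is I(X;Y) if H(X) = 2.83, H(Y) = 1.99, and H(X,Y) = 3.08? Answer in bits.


I(X;Y) = H(X) + H(Y) - H(X,Y) = 2.83 + 1.99 - 3.08 = 1.74

1.74 bits


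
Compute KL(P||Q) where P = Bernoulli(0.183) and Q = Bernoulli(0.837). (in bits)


KL = p*log2(p/q) + (1-p)*log2((1-p)/(1-q)) = 0.183*log2(0.183/0.837) + 0.817*log2(0.817/0.163) = 1.4985

1.4985 bits


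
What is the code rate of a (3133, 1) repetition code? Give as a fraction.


Rate = k/n = 1/3133

1/3133


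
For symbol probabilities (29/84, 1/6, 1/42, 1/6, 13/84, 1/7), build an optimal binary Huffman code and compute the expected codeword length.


Huffman construction (repeatedly merge the two least-probable nodes; each merge adds 1 bit to every symbol beneath it): 1/42 + 1/7 = 1/6; 13/84 + 1/6 = 9/28; 1/6 + 1/6 = 1/3; 9/28 + 1/3 = 55/84; 29/84 + 55/84 = 1. Resulting codeword lengths (in the order the probabilities were given): (1, 3, 4, 3, 3, 4). L_avg = sum(p_i * l_i) = 29/84*1 + 1/6*3 + 1/42*4 + 1/6*3 + 13/84*3 + 1/7*4 = 52/21 = 2.4762

2.4762 bits


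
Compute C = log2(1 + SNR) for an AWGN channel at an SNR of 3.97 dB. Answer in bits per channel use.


SNR_linear = 10^(3.97/10) = 2.4946; C = log2(1 + SNR_linear) = log2(1 + 2.4946) = 1.8051

1.8051 bits/channel use


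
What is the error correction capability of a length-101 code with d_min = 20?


Correction capability = floor((d-1)/2) = floor((20-1)/2) = 9

9 errors


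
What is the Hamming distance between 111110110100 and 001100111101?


Count differing positions: ^ ^ . . ^ . . . ^ . . ^ = 5 differences

5


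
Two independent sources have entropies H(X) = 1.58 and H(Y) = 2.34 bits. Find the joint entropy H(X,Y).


For independent variables, H(X,Y) = H(X) + H(Y) = 1.58 + 2.34 = 3.92

3.92 bits


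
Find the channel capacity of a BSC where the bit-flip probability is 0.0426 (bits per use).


H(p) = -p*log2(p) - (1-p)*log2(1-p) = -0.0426*log2(0.0426) - 0.9574*log2(0.9574) = 0.193958 + 0.060131 = 0.2541. C = 1 - H(p) = 1 - 0.2541 = 0.7459

0.7459 bits


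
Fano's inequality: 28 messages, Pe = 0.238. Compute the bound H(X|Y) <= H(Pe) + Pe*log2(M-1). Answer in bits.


H(Pe) = -Pe*log2(Pe) - (1-Pe)*log2(1-Pe) = -0.238*log2(0.238) - 0.762*log2(0.762) = 0.492890 + 0.298808 = 0.7917. Pe*log2(M-1) = 0.238*log2(27) = 1.131663. Bound = H(Pe) + Pe*log2(M-1) = 0.492890 + 0.298808 + 1.131663 = 1.9234

1.9234 bits


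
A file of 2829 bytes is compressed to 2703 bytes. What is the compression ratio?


Ratio = original / compressed = 2829 / 2703 = 1.0466

1.0466


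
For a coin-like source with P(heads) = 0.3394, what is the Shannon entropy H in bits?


H = -p*log2(p) - (1-p)*log2(1-p). -0.3394*log2(0.3394) = 0.529105; -0.6606*log2(0.6606) = 0.395139. H = 0.529105 + 0.395139 = 0.9242

0.9242 bits


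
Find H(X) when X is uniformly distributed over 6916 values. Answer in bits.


H = log2(n) = log2(6916) = 12.7557

12.7557 bits


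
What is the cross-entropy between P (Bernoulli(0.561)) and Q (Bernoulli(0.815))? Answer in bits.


H(P,Q) = -p*log2(q) - (1-p)*log2(1-q). -0.561*log2(0.815) = 0.165567; -0.439*log2(0.185) = 1.068703. H(P,Q) = 0.165567 + 1.068703 = 1.2343

1.2343 bits


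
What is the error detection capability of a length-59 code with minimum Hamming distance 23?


Detection capability = d_min - 1 = 23 - 1 = 22

22 errors


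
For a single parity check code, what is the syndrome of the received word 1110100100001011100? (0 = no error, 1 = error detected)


Syndrome = XOR of all bits = 1 XOR 1 XOR 1 XOR 0 XOR 1 XOR 0 XOR 0 XOR 1 XOR 0 XOR 0 XOR 0 XOR 0 XOR 1 XOR 0 XOR 1 XOR 1 XOR 1 XOR 0 XOR 0 = 1

1


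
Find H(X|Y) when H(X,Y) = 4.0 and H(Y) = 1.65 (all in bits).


H(X|Y) = H(X,Y) - H(Y) = 4.0 - 1.65 = 2.35

2.35 bits


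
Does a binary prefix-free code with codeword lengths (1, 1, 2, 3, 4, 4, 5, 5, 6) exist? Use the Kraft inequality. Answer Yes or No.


Kraft sum = sum(2^(-l_i)) = 1.5781, need <= 1. Result: violated (a binary prefix-free code with these lengths cannot exist)

No


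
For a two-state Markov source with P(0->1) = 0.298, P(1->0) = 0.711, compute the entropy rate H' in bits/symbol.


Stationary distribution: pi_0 = p10/(p01+p10) = 0.7047, pi_1 = 0.2953. Entropy rate H' = pi_0*H(p01) + pi_1*H(p10) = 0.7047*0.8788 + 0.2953*0.8674 = 0.8755

0.8755 bits/symbol


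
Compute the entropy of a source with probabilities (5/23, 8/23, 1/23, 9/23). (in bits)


H = -sum(p_i * log2(p_i)). Terms: -(5/23)*log2(5/23) = 0.478616; -(8/23)*log2(8/23) = 0.529935; -(1/23)*log2(1/23) = 0.196677; -(9/23)*log2(9/23) = 0.529684. H = 0.478616 + 0.529935 + 0.196677 + 0.529684 = 1.7349

1.7349 bits


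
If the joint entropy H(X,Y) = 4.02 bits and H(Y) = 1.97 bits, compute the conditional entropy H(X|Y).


H(X|Y) = H(X,Y) - H(Y) = 4.02 - 1.97 = 2.05

2.05 bits


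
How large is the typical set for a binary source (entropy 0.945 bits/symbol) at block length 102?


log2|A_typical| = nH = 102 * 0.945 = 96.39, so |A_typical| ~ 2^96.39 = 1.038e+29

1.038e+29


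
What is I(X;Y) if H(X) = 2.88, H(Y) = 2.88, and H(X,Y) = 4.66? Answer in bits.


I(X;Y) = H(X) + H(Y) - H(X,Y) = 2.88 + 2.88 - 4.66 = 1.1

1.1 bits


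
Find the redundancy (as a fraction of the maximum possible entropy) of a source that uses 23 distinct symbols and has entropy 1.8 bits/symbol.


H_max = log2(K) = log2(23) = 4.5236 bits/symbol. Redundancy = 1 - H/H_max = 1 - 1.8/4.5236 = 1 - 0.3979 = 0.6021

0.6021


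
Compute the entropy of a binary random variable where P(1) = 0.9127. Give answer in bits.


H = -p*log2(p) - (1-p)*log2(1-p). -0.9127*log2(0.9127) = 0.120282; -0.0873*log2(0.0873) = 0.307110. H = 0.120282 + 0.307110 = 0.4274

0.4274 bits


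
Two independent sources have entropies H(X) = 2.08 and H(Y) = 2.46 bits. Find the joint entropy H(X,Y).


For independent variables, H(X,Y) = H(X) + H(Y) = 2.08 + 2.46 = 4.54

4.54 bits


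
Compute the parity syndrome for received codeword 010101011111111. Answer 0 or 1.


Syndrome = XOR of all bits = 0 XOR 1 XOR 0 XOR 1 XOR 0 XOR 1 XOR 0 XOR 1 XOR 1 XOR 1 XOR 1 XOR 1 XOR 1 XOR 1 XOR 1 = 1

1


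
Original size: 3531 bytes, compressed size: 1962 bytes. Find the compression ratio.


Ratio = original / compressed = 3531 / 1962 = 1.7997

1.7997


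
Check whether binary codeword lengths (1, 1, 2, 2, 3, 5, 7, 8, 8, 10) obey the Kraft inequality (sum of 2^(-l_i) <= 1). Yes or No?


Kraft sum = sum(2^(-l_i)) = 1.6729, need <= 1. Result: violated (a binary prefix-free code with these lengths cannot exist)

No


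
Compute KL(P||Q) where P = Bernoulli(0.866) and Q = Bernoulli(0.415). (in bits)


KL = p*log2(p/q) + (1-p)*log2((1-p)/(1-q)) = 0.866*log2(0.866/0.415) + 0.134*log2(0.134/0.585) = 0.6341

0.6341 bits


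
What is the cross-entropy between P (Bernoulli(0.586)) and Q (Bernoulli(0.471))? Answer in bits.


H(P,Q) = -p*log2(q) - (1-p)*log2(1-q). -0.586*log2(0.471) = 0.636514; -0.414*log2(0.529) = 0.380325. H(P,Q) = 0.636514 + 0.380325 = 1.0168

1.0168 bits


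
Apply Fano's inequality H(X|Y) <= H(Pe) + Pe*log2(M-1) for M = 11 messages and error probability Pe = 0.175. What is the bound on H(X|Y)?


H(Pe) = -Pe*log2(Pe) - (1-Pe)*log2(1-Pe) = -0.175*log2(0.175) - 0.825*log2(0.825) = 0.440050 + 0.228966 = 0.669. Pe*log2(M-1) = 0.175*log2(10) = 0.581337. Bound = H(Pe) + Pe*log2(M-1) = 0.440050 + 0.228966 + 0.581337 = 1.2504

1.2504 bits


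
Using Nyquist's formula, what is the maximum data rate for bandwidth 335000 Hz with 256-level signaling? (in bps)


Rate = 2 * B * log2(M) = 2 * 335000 * 8.0 = 5360000.0

5360000.0 bps


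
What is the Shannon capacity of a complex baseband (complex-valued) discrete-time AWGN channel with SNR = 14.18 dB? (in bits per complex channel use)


SNR_linear = 10^(14.18/10) = 26.1818; C = log2(1 + SNR_linear) = log2(1 + 26.1818) = 4.7646

4.7646 bits/channel use


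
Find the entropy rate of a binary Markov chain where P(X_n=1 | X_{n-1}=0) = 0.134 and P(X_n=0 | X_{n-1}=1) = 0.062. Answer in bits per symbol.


Stationary distribution: pi_0 = p10/(p01+p10) = 0.3163, pi_1 = 0.6837. Entropy rate H' = pi_0*H(p01) + pi_1*H(p10) = 0.3163*0.5683 + 0.6837*0.3353 = 0.409

0.409 bits/symbol


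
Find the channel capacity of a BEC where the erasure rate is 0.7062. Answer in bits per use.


C = 1 - epsilon = 1 - 0.7062 = 0.2938

0.2938 bits


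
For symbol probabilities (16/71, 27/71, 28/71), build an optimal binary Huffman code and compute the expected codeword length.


Huffman construction (repeatedly merge the two least-probable nodes; each merge adds 1 bit to every symbol beneath it): 16/71 + 27/71 = 43/71; 28/71 + 43/71 = 1. Resulting codeword lengths (in the order the probabilities were given): (2, 2, 1). L_avg = sum(p_i * l_i) = 16/71*2 + 27/71*2 + 28/71*1 = 114/71 = 1.6056

1.6056 bits


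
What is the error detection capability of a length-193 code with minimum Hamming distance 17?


Detection capability = d_min - 1 = 17 - 1 = 16

16 errors


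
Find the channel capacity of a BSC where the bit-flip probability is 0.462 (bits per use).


H(p) = -p*log2(p) - (1-p)*log2(1-p) = -0.462*log2(0.462) - 0.538*log2(0.538) = 0.514684 + 0.481145 = 0.9958. C = 1 - H(p) = 1 - 0.9958 = 0.0042

0.0042 bits


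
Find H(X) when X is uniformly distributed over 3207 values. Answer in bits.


H = log2(n) = log2(3207) = 11.647

11.647 bits


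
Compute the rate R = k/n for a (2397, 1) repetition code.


Rate = k/n = 1/2397

1/2397


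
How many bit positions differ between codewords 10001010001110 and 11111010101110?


Count differing positions: . ^ ^ ^ . . . . ^ . . . . . = 4 differences

4


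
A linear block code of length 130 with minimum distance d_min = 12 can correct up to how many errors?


Correction capability = floor((d-1)/2) = floor((12-1)/2) = 5

5 errors


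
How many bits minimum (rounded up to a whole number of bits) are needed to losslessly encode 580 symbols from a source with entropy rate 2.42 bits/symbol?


Minimum bits >= n * H = 580 * 2.42 = 1403.6, rounded up to a whole number of bits = 1404

1404 bits


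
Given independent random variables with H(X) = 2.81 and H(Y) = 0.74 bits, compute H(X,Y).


For independent variables, H(X,Y) = H(X) + H(Y) = 2.81 + 0.74 = 3.55

3.55 bits


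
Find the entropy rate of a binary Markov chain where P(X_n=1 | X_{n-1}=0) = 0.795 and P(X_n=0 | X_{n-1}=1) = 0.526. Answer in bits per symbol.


Stationary distribution: pi_0 = p10/(p01+p10) = 0.3982, pi_1 = 0.6018. Entropy rate H' = pi_0*H(p01) + pi_1*H(p10) = 0.3982*0.7318 + 0.6018*0.998 = 0.892

0.892 bits/symbol


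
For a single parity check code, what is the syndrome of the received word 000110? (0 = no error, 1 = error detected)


Syndrome = XOR of all bits = 0 XOR 0 XOR 0 XOR 1 XOR 1 XOR 0 = 0

0


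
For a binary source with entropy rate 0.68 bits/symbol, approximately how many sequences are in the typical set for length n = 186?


log2|A_typical| = nH = 186 * 0.68 = 126.48, so |A_typical| ~ 2^126.48 = 1.187e+38

1.187e+38


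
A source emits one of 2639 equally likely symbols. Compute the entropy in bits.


H = log2(n) = log2(2639) = 11.3658

11.3658 bits


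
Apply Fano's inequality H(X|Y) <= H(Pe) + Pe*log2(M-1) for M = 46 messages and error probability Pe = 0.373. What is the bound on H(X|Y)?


H(Pe) = -Pe*log2(Pe) - (1-Pe)*log2(1-Pe) = -0.373*log2(0.373) - 0.627*log2(0.627) = 0.530687 + 0.422261 = 0.9529. Pe*log2(M-1) = 0.373*log2(45) = 2.048461. Bound = H(Pe) + Pe*log2(M-1) = 0.530687 + 0.422261 + 2.048461 = 3.0014

3.0014 bits


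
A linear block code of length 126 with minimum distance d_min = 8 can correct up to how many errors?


Correction capability = floor((d-1)/2) = floor((8-1)/2) = 3

3 errors


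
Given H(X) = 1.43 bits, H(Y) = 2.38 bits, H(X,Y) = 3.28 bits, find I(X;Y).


I(X;Y) = H(X) + H(Y) - H(X,Y) = 1.43 + 2.38 - 3.28 = 0.53

0.53 bits


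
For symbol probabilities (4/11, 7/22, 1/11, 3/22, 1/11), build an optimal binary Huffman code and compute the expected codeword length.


Huffman construction (repeatedly merge the two least-probable nodes; each merge adds 1 bit to every symbol beneath it): 1/11 + 1/11 = 2/11; 3/22 + 2/11 = 7/22; 7/22 + 7/22 = 7/11; 4/11 + 7/11 = 1. Resulting codeword lengths (in the order the probabilities were given): (1, 2, 4, 3, 4). L_avg = sum(p_i * l_i) = 4/11*1 + 7/22*2 + 1/11*4 + 3/22*3 + 1/11*4 = 47/22 = 2.1364

2.1364 bits


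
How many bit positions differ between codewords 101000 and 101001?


Count differing positions: . . . . . ^ = 1 differences

1


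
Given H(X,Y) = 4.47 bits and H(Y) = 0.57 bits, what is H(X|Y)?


H(X|Y) = H(X,Y) - H(Y) = 4.47 - 0.57 = 3.9

3.9 bits


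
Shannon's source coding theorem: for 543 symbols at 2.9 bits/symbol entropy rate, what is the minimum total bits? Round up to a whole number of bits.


Minimum bits >= n * H = 543 * 2.9 = 1574.7, rounded up to a whole number of bits = 1575

1575 bits


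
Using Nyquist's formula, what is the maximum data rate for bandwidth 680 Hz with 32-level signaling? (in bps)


Rate = 2 * B * log2(M) = 2 * 680 * 5.0 = 6800.0

6800.0 bps


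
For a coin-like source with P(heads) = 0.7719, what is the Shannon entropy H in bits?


H = -p*log2(p) - (1-p)*log2(1-p). -0.7719*log2(0.7719) = 0.288316; -0.2281*log2(0.2281) = 0.486369. H = 0.288316 + 0.486369 = 0.7747

0.7747 bits


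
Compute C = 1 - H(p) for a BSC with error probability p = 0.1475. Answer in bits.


H(p) = -p*log2(p) - (1-p)*log2(1-p) = -0.1475*log2(0.1475) - 0.8525*log2(0.8525) = 0.407279 + 0.196270 = 0.6035. C = 1 - H(p) = 1 - 0.6035 = 0.3965

0.3965 bits


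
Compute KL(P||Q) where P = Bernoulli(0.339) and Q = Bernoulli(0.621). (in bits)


KL = p*log2(p/q) + (1-p)*log2((1-p)/(1-q)) = 0.339*log2(0.339/0.621) + 0.661*log2(0.661/0.379) = 0.2344

0.2344 bits


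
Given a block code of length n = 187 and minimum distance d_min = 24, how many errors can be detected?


Detection capability = d_min - 1 = 24 - 1 = 23

23 errors


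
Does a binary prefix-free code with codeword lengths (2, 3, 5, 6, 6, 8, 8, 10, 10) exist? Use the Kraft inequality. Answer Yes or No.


Kraft sum = sum(2^(-l_i)) = 0.4473, need <= 1. Result: satisfied (a binary prefix-free code with these lengths exists)

Yes


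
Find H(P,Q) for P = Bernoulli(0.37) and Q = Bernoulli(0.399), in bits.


H(P,Q) = -p*log2(q) - (1-p)*log2(1-q). -0.37*log2(0.399) = 0.490450; -0.63*log2(0.601) = 0.462775. H(P,Q) = 0.490450 + 0.462775 = 0.9532

0.9532 bits


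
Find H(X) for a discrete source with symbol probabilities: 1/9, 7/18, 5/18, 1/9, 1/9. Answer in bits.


H = -sum(p_i * log2(p_i)). Terms: -(1/9)*log2(1/9) = 0.352214; -(7/18)*log2(7/18) = 0.529888; -(5/18)*log2(5/18) = 0.513332; -(1/9)*log2(1/9) = 0.352214; -(1/9)*log2(1/9) = 0.352214. H = 0.352214 + 0.529888 + 0.513332 + 0.352214 + 0.352214 = 2.0999

2.0999 bits


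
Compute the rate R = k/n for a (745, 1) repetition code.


Rate = k/n = 1/745

1/745


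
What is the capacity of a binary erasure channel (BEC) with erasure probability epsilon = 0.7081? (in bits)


C = 1 - epsilon = 1 - 0.7081 = 0.2919

0.2919 bits


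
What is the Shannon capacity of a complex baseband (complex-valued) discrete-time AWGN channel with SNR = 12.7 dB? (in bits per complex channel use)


SNR_linear = 10^(12.7/10) = 18.6209; C = log2(1 + SNR_linear) = log2(1 + 18.6209) = 4.2943

4.2943 bits/channel use


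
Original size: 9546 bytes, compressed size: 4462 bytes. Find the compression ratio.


Ratio = original / compressed = 9546 / 4462 = 2.1394

2.1394


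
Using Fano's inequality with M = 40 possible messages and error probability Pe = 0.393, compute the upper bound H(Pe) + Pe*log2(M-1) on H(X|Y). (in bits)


H(Pe) = -Pe*log2(Pe) - (1-Pe)*log2(1-Pe) = -0.393*log2(0.393) - 0.607*log2(0.607) = 0.529528 + 0.437181 = 0.9667. Pe*log2(M-1) = 0.393*log2(39) = 2.077163. Bound = H(Pe) + Pe*log2(M-1) = 0.529528 + 0.437181 + 2.077163 = 3.0439

3.0439 bits


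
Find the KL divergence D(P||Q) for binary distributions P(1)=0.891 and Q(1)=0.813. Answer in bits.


KL = p*log2(p/q) + (1-p)*log2((1-p)/(1-q)) = 0.891*log2(0.891/0.813) + 0.109*log2(0.109/0.187) = 0.0329

0.0329 bits


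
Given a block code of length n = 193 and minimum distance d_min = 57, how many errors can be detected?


Detection capability = d_min - 1 = 57 - 1 = 56

56 errors


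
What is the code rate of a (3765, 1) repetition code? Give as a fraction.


Rate = k/n = 1/3765

1/3765


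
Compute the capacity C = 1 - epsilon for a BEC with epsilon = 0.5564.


C = 1 - epsilon = 1 - 0.5564 = 0.4436

0.4436 bits


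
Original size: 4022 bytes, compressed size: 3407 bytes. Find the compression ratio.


Ratio = original / compressed = 4022 / 3407 = 1.1805

1.1805


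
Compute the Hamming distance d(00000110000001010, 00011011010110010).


Count differing positions: . . . ^ ^ ^ . ^ . ^ . ^ ^ ^ . . . = 8 differences

8


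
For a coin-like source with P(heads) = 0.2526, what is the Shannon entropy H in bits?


H = -p*log2(p) - (1-p)*log2(1-p). -0.2526*log2(0.2526) = 0.501430; -0.7474*log2(0.7474) = 0.313944. H = 0.501430 + 0.313944 = 0.8154

0.8154 bits


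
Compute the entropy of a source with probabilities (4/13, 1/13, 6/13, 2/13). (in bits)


H = -sum(p_i * log2(p_i)). Terms: -(4/13)*log2(4/13) = 0.523212; -(1/13)*log2(1/13) = 0.284649; -(6/13)*log2(6/13) = 0.514836; -(2/13)*log2(2/13) = 0.415452. H = 0.523212 + 0.284649 + 0.514836 + 0.415452 = 1.7381

1.7381 bits


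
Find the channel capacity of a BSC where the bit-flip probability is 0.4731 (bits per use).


H(p) = -p*log2(p) - (1-p)*log2(1-p) = -0.4731*log2(0.4731) - 0.5269*log2(0.5269) = 0.510845 + 0.487066 = 0.9979. C = 1 - H(p) = 1 - 0.9979 = 0.0021

0.0021 bits


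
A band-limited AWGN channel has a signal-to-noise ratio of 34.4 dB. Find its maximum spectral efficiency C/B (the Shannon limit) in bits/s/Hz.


SNR_linear = 10^(34.4/10) = 2754.2287; C/B = log2(1 + SNR_linear) = log2(1 + 2754.2287) = 11.428

11.428 bits/s/Hz


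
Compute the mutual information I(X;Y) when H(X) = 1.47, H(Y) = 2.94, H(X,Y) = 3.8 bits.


I(X;Y) = H(X) + H(Y) - H(X,Y) = 1.47 + 2.94 - 3.8 = 0.61

0.61 bits


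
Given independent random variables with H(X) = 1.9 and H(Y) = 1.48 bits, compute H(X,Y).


For independent variables, H(X,Y) = H(X) + H(Y) = 1.9 + 1.48 = 3.38

3.38 bits


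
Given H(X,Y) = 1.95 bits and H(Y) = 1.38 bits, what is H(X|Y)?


H(X|Y) = H(X,Y) - H(Y) = 1.95 - 1.38 = 0.57

0.57 bits


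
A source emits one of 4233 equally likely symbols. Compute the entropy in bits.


H = log2(n) = log2(4233) = 12.0475

12.0475 bits


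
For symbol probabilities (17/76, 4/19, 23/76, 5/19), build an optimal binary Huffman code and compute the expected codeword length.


Huffman construction (repeatedly merge the two least-probable nodes; each merge adds 1 bit to every symbol beneath it): 4/19 + 17/76 = 33/76; 5/19 + 23/76 = 43/76; 33/76 + 43/76 = 1. Resulting codeword lengths (in the order the probabilities were given): (2, 2, 2, 2). L_avg = sum(p_i * l_i) = 17/76*2 + 4/19*2 + 23/76*2 + 5/19*2 = 2

2.0 bits


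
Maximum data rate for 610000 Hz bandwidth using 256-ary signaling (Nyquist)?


Rate = 2 * B * log2(M) = 2 * 610000 * 8.0 = 9760000.0

9760000.0 bps


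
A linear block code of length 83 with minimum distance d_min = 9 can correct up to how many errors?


Correction capability = floor((d-1)/2) = floor((9-1)/2) = 4

4 errors


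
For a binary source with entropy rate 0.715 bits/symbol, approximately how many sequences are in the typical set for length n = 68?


log2|A_typical| = nH = 68 * 0.715 = 48.62, so |A_typical| ~ 2^48.62 = 4.326e+14

4.326e+14


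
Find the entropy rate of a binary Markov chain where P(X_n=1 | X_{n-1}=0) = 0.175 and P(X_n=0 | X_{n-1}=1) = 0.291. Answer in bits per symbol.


Stationary distribution: pi_0 = p10/(p01+p10) = 0.6245, pi_1 = 0.3755. Entropy rate H' = pi_0*H(p01) + pi_1*H(p10) = 0.6245*0.669 + 0.3755*0.87 = 0.7445

0.7445 bits/symbol


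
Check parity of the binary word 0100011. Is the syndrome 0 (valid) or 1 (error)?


Syndrome = XOR of all bits = 0 XOR 1 XOR 0 XOR 0 XOR 0 XOR 1 XOR 1 = 1

1


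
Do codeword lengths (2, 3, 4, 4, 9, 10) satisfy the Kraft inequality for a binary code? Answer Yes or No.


Kraft sum = sum(2^(-l_i)) = 0.5029, need <= 1. Result: satisfied (a binary prefix-free code with these lengths exists)

Yes


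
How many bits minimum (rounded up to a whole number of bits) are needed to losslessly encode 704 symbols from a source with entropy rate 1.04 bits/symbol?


Minimum bits >= n * H = 704 * 1.04 = 732.16, rounded up to a whole number of bits = 733

733 bits


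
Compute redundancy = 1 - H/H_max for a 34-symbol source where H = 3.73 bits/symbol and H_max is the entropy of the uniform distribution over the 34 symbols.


H_max = log2(K) = log2(34) = 5.0875 bits/symbol. Redundancy = 1 - H/H_max = 1 - 3.73/5.0875 = 1 - 0.7332 = 0.2668

0.2668


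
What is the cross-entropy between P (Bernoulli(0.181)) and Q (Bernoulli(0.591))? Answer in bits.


H(P,Q) = -p*log2(q) - (1-p)*log2(1-q). -0.181*log2(0.591) = 0.137337; -0.819*log2(0.409) = 1.056369. H(P,Q) = 0.137337 + 1.056369 = 1.1937

1.1937 bits


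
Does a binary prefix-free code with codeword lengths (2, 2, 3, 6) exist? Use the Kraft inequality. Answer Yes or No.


Kraft sum = sum(2^(-l_i)) = 0.6406, need <= 1. Result: satisfied (a binary prefix-free code with these lengths exists)

Yes


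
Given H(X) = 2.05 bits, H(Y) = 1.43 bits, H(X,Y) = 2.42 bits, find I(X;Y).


I(X;Y) = H(X) + H(Y) - H(X,Y) = 2.05 + 1.43 - 2.42 = 1.06

1.06 bits


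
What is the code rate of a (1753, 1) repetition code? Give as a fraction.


Rate = k/n = 1/1753

1/1753


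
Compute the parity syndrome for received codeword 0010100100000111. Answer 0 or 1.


Syndrome = XOR of all bits = 0 XOR 0 XOR 1 XOR 0 XOR 1 XOR 0 XOR 0 XOR 1 XOR 0 XOR 0 XOR 0 XOR 0 XOR 0 XOR 1 XOR 1 XOR 1 = 0

0


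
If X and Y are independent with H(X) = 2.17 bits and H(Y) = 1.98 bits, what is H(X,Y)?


For independent variables, H(X,Y) = H(X) + H(Y) = 2.17 + 1.98 = 4.15

4.15 bits


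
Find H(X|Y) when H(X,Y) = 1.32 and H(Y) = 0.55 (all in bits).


H(X|Y) = H(X,Y) - H(Y) = 1.32 - 0.55 = 0.77

0.77 bits


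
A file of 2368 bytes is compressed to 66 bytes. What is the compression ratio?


Ratio = original / compressed = 2368 / 66 = 35.8788

35.8788


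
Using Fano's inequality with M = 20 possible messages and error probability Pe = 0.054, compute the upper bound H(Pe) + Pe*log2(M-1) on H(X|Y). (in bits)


H(Pe) = -Pe*log2(Pe) - (1-Pe)*log2(1-Pe) = -0.054*log2(0.054) - 0.946*log2(0.946) = 0.227388 + 0.075763 = 0.3032. Pe*log2(M-1) = 0.054*log2(19) = 0.229388. Bound = H(Pe) + Pe*log2(M-1) = 0.227388 + 0.075763 + 0.229388 = 0.5325

0.5325 bits


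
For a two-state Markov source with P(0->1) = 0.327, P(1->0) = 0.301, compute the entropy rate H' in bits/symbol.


Stationary distribution: pi_0 = p10/(p01+p10) = 0.4793, pi_1 = 0.5207. Entropy rate H' = pi_0*H(p01) + pi_1*H(p10) = 0.4793*0.9118 + 0.5207*0.8825 = 0.8966

0.8966 bits/symbol


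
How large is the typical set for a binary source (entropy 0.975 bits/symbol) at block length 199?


log2|A_typical| = nH = 199 * 0.975 = 194.025, so |A_typical| ~ 2^194.025 = 2.555e+58

2.555e+58


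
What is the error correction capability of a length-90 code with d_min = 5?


Correction capability = floor((d-1)/2) = floor((5-1)/2) = 2

2 errors


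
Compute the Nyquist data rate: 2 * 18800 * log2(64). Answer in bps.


Rate = 2 * B * log2(M) = 2 * 18800 * 6.0 = 225600.0

225600.0 bps


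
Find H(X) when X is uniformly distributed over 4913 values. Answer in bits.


H = log2(n) = log2(4913) = 12.2624

12.2624 bits


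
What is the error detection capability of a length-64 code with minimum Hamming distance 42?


Detection capability = d_min - 1 = 42 - 1 = 41

41 errors


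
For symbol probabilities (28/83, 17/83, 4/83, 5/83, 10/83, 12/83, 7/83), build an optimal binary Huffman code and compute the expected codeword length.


Huffman construction (repeatedly merge the two least-probable nodes; each merge adds 1 bit to every symbol beneath it): 4/83 + 5/83 = 9/83; 7/83 + 9/83 = 16/83; 10/83 + 12/83 = 22/83; 16/83 + 17/83 = 33/83; 22/83 + 28/83 = 50/83; 33/83 + 50/83 = 1. Resulting codeword lengths (in the order the probabilities were given): (2, 2, 4, 4, 3, 3, 3). L_avg = sum(p_i * l_i) = 28/83*2 + 17/83*2 + 4/83*4 + 5/83*4 + 10/83*3 + 12/83*3 + 7/83*3 = 213/83 = 2.5663

2.5663 bits


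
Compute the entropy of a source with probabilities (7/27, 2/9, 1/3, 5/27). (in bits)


H = -sum(p_i * log2(p_i)). Terms: -(7/27)*log2(7/27) = 0.504916; -(2/9)*log2(2/9) = 0.482206; -(1/3)*log2(1/3) = 0.528321; -(5/27)*log2(5/27) = 0.450548. H = 0.504916 + 0.482206 + 0.528321 + 0.450548 = 1.966

1.966 bits


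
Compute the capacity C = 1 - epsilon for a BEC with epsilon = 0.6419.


C = 1 - epsilon = 1 - 0.6419 = 0.3581

0.3581 bits


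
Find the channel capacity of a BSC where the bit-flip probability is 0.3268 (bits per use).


H(p) = -p*log2(p) - (1-p)*log2(1-p) = -0.3268*log2(0.3268) - 0.6732*log2(0.6732) = 0.527298 + 0.384325 = 0.9116. C = 1 - H(p) = 1 - 0.9116 = 0.0884

0.0884 bits


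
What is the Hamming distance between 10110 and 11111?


Count differing positions: . ^ . . ^ = 2 differences

2


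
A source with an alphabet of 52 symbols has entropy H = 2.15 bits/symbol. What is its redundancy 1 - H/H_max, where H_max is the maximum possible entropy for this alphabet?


H_max = log2(K) = log2(52) = 5.7004 bits/symbol. Redundancy = 1 - H/H_max = 1 - 2.15/5.7004 = 1 - 0.3772 = 0.6228

0.6228


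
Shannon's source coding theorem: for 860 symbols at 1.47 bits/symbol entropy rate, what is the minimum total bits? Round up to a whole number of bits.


Minimum bits >= n * H = 860 * 1.47 = 1264.2, rounded up to a whole number of bits = 1265

1265 bits


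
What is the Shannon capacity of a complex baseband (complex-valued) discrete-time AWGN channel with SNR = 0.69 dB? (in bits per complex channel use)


SNR_linear = 10^(0.69/10) = 1.1722; C = log2(1 + SNR_linear) = log2(1 + 1.1722) = 1.1192

1.1192 bits/channel use


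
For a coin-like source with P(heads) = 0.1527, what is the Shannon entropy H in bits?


H = -p*log2(p) - (1-p)*log2(1-p). -0.1527*log2(0.1527) = 0.414005; -0.8473*log2(0.8473) = 0.202551. H = 0.414005 + 0.202551 = 0.6166

0.6166 bits


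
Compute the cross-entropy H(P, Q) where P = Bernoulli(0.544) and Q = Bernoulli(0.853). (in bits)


H(P,Q) = -p*log2(q) - (1-p)*log2(1-q). -0.544*log2(0.853) = 0.124784; -0.456*log2(0.147) = 1.261347. H(P,Q) = 0.124784 + 1.261347 = 1.3861

1.3861 bits


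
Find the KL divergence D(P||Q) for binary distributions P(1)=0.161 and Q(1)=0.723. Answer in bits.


KL = p*log2(p/q) + (1-p)*log2((1-p)/(1-q)) = 0.161*log2(0.161/0.723) + 0.839*log2(0.839/0.277) = 0.9925

0.9925 bits


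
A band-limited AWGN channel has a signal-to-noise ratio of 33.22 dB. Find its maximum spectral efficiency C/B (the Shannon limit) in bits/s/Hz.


SNR_linear = 10^(33.22/10) = 2098.9399; C/B = log2(1 + SNR_linear) = log2(1 + 2098.9399) = 11.0361

11.0361 bits/s/Hz


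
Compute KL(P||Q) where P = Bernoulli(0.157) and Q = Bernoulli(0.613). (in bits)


KL = p*log2(p/q) + (1-p)*log2((1-p)/(1-q)) = 0.157*log2(0.157/0.613) + 0.843*log2(0.843/0.387) = 0.6383

0.6383 bits


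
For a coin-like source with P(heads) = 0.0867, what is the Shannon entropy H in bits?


H = -p*log2(p) - (1-p)*log2(1-p). -0.0867*log2(0.0867) = 0.305862; -0.9133*log2(0.9133) = 0.119495. H = 0.305862 + 0.119495 = 0.4254

0.4254 bits


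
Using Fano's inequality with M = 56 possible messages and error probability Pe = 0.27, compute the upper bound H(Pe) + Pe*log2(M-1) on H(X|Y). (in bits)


H(Pe) = -Pe*log2(Pe) - (1-Pe)*log2(1-Pe) = -0.27*log2(0.27) - 0.73*log2(0.73) = 0.510022 + 0.331443 = 0.8415. Pe*log2(M-1) = 0.27*log2(55) = 1.560967. Bound = H(Pe) + Pe*log2(M-1) = 0.510022 + 0.331443 + 1.560967 = 2.4024

2.4024 bits


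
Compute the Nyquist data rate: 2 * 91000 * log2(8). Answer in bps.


Rate = 2 * B * log2(M) = 2 * 91000 * 3.0 = 546000.0

546000.0 bps


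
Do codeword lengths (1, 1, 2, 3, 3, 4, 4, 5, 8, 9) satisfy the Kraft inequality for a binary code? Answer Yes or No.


Kraft sum = sum(2^(-l_i)) = 1.6621, need <= 1. Result: violated (a binary prefix-free code with these lengths cannot exist)

No


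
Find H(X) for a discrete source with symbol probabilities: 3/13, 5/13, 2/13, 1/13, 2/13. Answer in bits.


H = -sum(p_i * log2(p_i)). Terms: -(3/13)*log2(3/13) = 0.488187; -(5/13)*log2(5/13) = 0.530197; -(2/13)*log2(2/13) = 0.415452; -(1/13)*log2(1/13) = 0.284649; -(2/13)*log2(2/13) = 0.415452. H = 0.488187 + 0.530197 + 0.415452 + 0.284649 + 0.415452 = 2.1339

2.1339 bits


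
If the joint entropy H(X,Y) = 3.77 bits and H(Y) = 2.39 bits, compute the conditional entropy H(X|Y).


H(X|Y) = H(X,Y) - H(Y) = 3.77 - 2.39 = 1.38

1.38 bits


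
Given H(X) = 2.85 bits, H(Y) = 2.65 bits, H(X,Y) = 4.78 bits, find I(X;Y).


I(X;Y) = H(X) + H(Y) - H(X,Y) = 2.85 + 2.65 - 4.78 = 0.72

0.72 bits


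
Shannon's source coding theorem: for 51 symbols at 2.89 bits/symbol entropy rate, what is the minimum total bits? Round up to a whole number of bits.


Minimum bits >= n * H = 51 * 2.89 = 147.39, rounded up to a whole number of bits = 148

148 bits


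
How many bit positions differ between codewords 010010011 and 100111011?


Count differing positions: ^ ^ . ^ . ^ . . . = 4 differences

4


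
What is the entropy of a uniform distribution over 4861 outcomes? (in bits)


H = log2(n) = log2(4861) = 12.247

12.247 bits


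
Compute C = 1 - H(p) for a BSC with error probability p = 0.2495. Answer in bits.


H(p) = -p*log2(p) - (1-p)*log2(1-p) = -0.2495*log2(0.2495) - 0.7505*log2(0.7505) = 0.499721 + 0.310764 = 0.8105. C = 1 - H(p) = 1 - 0.8105 = 0.1895

0.1895 bits


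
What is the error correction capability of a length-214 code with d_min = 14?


Correction capability = floor((d-1)/2) = floor((14-1)/2) = 6

6 errors


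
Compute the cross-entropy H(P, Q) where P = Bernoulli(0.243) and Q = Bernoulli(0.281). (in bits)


H(P,Q) = -p*log2(q) - (1-p)*log2(1-q). -0.243*log2(0.281) = 0.445020; -0.757*log2(0.719) = 0.360284. H(P,Q) = 0.445020 + 0.360284 = 0.8053

0.8053 bits


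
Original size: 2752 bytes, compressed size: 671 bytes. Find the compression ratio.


Ratio = original / compressed = 2752 / 671 = 4.1013

4.1013


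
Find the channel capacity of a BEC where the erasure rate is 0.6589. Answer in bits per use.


C = 1 - epsilon = 1 - 0.6589 = 0.3411

0.3411 bits


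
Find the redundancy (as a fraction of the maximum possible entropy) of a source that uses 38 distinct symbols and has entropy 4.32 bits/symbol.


H_max = log2(K) = log2(38) = 5.2479 bits/symbol. Redundancy = 1 - H/H_max = 1 - 4.32/5.2479 = 1 - 0.8232 = 0.1768

0.1768
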